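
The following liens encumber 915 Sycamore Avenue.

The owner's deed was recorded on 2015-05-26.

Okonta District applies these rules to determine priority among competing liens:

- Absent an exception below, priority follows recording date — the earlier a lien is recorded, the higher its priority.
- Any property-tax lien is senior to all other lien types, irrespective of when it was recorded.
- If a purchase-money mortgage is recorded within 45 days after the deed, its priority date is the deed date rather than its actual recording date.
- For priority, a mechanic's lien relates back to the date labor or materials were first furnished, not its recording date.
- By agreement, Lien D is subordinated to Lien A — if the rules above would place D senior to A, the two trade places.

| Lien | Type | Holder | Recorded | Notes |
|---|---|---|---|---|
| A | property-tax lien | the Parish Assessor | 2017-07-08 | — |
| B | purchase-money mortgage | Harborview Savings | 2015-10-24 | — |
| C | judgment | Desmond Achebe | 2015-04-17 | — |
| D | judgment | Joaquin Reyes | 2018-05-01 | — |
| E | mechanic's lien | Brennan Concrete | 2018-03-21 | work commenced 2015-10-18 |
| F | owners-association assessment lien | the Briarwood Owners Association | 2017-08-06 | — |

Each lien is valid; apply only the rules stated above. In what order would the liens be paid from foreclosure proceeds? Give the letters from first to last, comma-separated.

A, C, E, B, F, D

Effective dates: B was recorded 151 days after the deed — beyond 45 days — so no relation-back applies; E is treated as recorded 2015-10-18, the work-commencement date.
A, as a property-tax lien, has superpriority and ranks first.
The other liens, earliest effective date first: C (2015-04-17), E (2015-10-18), B (2015-10-24), F (2017-08-06), D (2018-05-01).
D already ranks below A; the subordination has no effect.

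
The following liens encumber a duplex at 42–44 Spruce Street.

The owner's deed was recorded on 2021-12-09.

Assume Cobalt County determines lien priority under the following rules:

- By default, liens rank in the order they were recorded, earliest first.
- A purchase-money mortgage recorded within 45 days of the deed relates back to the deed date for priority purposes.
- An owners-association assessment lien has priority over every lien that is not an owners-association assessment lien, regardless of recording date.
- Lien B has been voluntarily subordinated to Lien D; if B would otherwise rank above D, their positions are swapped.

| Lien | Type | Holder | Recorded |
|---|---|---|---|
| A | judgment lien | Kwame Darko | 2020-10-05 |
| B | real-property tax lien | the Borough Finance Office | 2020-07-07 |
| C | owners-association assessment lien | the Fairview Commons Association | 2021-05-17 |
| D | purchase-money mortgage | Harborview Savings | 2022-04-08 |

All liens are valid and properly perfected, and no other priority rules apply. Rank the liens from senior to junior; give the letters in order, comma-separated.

C, D, A, B

Effective dates after the stated exceptions: D missed the 45-day window (120 days after the deed), so its recording date stands.
C is an owners-association assessment lien and takes priority over every other lien.
Ordering the rest by effective date: B (2020-07-07), A (2020-10-05), D (2022-04-08).
B is senior to D before the subordination, so the two trade places.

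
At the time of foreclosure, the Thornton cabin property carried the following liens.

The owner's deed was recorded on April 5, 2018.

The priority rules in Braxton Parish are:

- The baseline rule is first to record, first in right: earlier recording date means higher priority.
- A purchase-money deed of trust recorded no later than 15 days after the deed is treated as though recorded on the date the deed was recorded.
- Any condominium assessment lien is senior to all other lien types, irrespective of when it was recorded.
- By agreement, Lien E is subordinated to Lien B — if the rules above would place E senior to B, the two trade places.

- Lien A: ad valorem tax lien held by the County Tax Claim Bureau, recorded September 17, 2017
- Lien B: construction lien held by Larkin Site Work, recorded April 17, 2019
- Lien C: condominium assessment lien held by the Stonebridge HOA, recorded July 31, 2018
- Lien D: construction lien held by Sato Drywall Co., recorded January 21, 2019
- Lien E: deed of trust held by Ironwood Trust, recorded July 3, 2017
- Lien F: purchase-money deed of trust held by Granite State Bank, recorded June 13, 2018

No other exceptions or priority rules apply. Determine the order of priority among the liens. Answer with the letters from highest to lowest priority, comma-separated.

C, B, A, F, D, E

Effective dates after the stated exceptions: F was recorded 69 days after the deed — beyond 15 days — so no relation-back applies.
C is a condominium assessment lien and takes priority over every other lien.
Among the remaining liens, by effective date: E (July 3, 2017), A (September 17, 2017), F (June 13, 2018), D (January 21, 2019), B (April 17, 2019).
E is senior to B before the subordination, so the two trade places.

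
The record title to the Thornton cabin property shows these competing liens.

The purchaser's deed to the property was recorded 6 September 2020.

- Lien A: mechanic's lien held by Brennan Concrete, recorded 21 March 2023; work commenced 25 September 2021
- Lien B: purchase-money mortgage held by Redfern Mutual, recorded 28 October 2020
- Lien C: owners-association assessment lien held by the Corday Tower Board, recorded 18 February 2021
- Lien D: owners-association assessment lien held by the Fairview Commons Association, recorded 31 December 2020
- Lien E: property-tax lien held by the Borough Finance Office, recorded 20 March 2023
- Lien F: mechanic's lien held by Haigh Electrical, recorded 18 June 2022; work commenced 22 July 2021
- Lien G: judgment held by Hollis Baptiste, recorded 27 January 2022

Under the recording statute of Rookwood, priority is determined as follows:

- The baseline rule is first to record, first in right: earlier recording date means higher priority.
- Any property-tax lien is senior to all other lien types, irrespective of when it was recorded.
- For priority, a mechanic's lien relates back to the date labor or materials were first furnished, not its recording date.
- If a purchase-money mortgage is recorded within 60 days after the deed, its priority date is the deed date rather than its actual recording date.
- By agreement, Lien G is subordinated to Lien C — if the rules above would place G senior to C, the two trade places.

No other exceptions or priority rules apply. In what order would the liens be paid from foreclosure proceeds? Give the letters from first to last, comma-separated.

E, B, D, C, F, A, G

First, effective dates: A's effective date is 25 September 2021, when work began; B was recorded within the 60-day window, so its effective date is the deed date 6 September 2020; F is treated as recorded 22 July 2021, the work-commencement date.
E is a property-tax lien, so it outranks all other liens regardless of date.
Among the remaining liens, by effective date: B (6 September 2020), D (31 December 2020), C (18 February 2021), F (22 July 2021), A (25 September 2021), G (27 January 2022).
G is already junior to C, so the subordination agreement changes nothing.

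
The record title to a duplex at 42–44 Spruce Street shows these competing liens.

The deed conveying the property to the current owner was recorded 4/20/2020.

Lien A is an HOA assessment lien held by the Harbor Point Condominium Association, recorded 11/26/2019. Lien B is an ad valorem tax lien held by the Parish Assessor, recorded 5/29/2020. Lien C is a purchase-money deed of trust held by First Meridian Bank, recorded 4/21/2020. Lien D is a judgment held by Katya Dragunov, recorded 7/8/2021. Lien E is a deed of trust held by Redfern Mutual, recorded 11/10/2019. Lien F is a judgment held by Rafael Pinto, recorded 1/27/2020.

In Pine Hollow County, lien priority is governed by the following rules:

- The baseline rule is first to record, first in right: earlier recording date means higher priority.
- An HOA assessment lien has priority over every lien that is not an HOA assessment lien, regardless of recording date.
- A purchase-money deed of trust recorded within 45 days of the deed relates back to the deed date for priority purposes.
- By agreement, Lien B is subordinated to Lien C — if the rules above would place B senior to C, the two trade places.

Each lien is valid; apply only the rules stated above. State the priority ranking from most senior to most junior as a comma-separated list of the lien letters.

Effective dates: C relates back to the deed date 4/20/2020.
As an HOA assessment lien, A is senior to every other lien.
Remaining liens by effective date: E (11/10/2019), F (1/27/2020), C (4/20/2020), B (5/29/2020), D (7/8/2021).
B is already junior to C, so the subordination agreement changes nothing.

A, E, F, C, B, D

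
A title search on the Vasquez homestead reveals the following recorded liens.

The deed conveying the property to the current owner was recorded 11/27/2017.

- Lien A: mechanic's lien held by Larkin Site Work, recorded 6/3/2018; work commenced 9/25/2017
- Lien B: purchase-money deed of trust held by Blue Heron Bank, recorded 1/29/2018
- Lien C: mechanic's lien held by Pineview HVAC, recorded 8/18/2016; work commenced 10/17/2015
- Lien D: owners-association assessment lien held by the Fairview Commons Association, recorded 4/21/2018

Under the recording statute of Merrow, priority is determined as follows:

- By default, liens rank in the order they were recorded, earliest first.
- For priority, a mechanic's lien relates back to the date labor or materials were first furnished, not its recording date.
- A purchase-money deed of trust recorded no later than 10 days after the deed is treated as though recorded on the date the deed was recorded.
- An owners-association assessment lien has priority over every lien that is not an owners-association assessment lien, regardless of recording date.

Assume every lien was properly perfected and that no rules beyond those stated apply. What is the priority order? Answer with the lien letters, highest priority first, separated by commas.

D, C, A, B

Effective dates after the stated exceptions: A relates back to 9/25/2017 (work commenced); B was recorded 63 days after the deed, outside the 10-day window, so it keeps its recording date; C is treated as recorded 10/17/2015, the work-commencement date.
D, as an owners-association assessment lien, has superpriority and ranks first.
The other liens, earliest effective date first: C (10/17/2015), A (9/25/2017), B (1/29/2018).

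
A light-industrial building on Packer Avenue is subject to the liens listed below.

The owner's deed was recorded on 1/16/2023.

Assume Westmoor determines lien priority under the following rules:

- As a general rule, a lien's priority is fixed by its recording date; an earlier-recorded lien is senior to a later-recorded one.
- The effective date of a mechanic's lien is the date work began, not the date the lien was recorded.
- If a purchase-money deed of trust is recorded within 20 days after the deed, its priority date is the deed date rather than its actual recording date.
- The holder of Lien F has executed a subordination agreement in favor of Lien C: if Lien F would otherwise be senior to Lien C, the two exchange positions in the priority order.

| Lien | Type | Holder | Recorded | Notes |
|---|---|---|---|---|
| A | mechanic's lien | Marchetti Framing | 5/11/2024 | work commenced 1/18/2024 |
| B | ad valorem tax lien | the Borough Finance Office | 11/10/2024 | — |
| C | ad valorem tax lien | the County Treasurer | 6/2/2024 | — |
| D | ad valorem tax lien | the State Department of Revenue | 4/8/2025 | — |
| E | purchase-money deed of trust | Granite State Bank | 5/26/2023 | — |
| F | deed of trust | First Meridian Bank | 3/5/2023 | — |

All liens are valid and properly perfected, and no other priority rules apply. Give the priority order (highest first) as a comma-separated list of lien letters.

First, effective dates: A is treated as recorded 1/18/2024, the work-commencement date; E missed the 20-day window (130 days after the deed), so its recording date stands.
Ordering by effective date: F (3/5/2023), E (5/26/2023), A (1/18/2024), C (6/2/2024), B (11/10/2024), D (4/8/2025).
Because F would otherwise rank above C, the subordination swaps them.

C, E, A, F, B, D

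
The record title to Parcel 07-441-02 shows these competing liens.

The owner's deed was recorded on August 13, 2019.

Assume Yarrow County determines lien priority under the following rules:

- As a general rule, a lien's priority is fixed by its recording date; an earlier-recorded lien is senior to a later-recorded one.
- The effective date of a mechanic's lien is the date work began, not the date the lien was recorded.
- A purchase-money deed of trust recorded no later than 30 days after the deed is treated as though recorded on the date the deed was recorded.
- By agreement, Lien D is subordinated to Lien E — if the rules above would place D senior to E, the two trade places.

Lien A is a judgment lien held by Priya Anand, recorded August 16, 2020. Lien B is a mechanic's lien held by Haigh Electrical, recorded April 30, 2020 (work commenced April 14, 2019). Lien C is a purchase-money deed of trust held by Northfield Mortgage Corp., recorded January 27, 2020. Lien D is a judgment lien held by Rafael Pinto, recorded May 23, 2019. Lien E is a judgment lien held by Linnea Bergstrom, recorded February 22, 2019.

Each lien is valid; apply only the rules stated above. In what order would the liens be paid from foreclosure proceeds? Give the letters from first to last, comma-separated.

Effective dates: B's effective date is April 14, 2019, when work began; C was recorded 167 days after the deed — beyond 30 days — so no relation-back applies.
Sorted by effective date: E (February 22, 2019), B (April 14, 2019), D (May 23, 2019), C (January 27, 2020), A (August 16, 2020).
D is already junior to E, so the subordination agreement changes nothing.

E, B, D, C, A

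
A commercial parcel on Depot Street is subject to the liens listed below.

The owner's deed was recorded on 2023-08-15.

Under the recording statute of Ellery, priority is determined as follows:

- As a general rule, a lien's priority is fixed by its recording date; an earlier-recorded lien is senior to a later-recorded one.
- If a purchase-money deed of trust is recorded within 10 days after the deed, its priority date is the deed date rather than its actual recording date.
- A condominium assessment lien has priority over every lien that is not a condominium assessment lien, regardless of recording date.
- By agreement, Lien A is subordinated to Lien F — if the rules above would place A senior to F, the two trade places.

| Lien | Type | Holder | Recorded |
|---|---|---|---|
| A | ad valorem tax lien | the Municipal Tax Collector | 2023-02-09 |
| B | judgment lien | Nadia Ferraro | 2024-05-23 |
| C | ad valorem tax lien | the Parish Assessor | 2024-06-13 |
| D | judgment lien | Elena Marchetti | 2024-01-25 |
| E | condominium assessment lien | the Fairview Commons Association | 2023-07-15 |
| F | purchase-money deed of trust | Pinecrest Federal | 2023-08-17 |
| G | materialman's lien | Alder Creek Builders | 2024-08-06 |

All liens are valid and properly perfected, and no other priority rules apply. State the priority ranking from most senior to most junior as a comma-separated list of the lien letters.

First, effective dates: F was recorded within the 10-day window, so its effective date is the deed date 2023-08-15.
E, as a condominium assessment lien, has superpriority and ranks first.
Remaining liens by effective date: A (2023-02-09), F (2023-08-15), D (2024-01-25), B (2024-05-23), C (2024-06-13), G (2024-08-06).
A would otherwise be senior to F, so under the subordination agreement A and F exchange positions.

E, F, A, D, B, C, G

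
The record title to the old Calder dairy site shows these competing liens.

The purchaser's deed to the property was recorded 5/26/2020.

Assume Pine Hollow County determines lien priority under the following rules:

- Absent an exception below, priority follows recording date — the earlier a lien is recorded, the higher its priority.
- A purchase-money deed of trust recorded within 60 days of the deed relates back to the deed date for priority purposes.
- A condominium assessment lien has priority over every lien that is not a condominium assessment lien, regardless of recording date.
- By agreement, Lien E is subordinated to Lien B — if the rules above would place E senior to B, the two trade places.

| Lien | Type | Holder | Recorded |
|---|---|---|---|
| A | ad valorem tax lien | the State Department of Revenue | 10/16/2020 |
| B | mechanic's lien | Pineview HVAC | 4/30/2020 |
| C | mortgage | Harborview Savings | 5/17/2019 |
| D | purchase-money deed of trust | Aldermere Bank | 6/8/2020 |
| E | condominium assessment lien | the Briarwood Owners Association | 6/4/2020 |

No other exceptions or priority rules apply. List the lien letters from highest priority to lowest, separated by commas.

B, C, E, D, A

Effective dates: D relates back to the deed date 5/26/2020.
E is a condominium assessment lien, so it outranks all other liens regardless of date.
Among the remaining liens, by effective date: C (5/17/2019), B (4/30/2020), D (5/26/2020), A (10/16/2020).
E is senior to B before the subordination, so the two trade places.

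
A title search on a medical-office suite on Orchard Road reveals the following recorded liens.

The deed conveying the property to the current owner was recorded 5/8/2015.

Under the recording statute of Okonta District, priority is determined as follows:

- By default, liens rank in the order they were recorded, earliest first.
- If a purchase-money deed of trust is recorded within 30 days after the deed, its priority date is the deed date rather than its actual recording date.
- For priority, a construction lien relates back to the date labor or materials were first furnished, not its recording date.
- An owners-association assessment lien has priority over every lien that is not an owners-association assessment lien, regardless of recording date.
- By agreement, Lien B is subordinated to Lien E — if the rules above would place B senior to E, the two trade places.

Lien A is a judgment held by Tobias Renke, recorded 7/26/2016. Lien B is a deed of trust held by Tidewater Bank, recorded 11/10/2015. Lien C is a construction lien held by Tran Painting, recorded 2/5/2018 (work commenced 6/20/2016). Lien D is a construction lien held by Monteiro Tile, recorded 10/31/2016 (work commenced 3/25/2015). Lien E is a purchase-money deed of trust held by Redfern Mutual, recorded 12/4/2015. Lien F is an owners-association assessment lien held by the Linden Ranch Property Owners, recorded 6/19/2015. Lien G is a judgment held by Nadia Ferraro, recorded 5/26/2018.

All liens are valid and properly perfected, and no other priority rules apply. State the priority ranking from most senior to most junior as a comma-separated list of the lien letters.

F, D, E, B, C, A, G

Effective dates after the stated exceptions: C is treated as recorded 6/20/2016, the work-commencement date; D's effective date is 3/25/2015, when work began; E was recorded 210 days after the deed — beyond 30 days — so no relation-back applies.
As an owners-association assessment lien, F is senior to every other lien.
Remaining liens by effective date: D (3/25/2015), B (11/10/2015), E (12/4/2015), C (6/20/2016), A (7/26/2016), G (5/26/2018).
B would otherwise be senior to E, so under the subordination agreement B and E exchange positions.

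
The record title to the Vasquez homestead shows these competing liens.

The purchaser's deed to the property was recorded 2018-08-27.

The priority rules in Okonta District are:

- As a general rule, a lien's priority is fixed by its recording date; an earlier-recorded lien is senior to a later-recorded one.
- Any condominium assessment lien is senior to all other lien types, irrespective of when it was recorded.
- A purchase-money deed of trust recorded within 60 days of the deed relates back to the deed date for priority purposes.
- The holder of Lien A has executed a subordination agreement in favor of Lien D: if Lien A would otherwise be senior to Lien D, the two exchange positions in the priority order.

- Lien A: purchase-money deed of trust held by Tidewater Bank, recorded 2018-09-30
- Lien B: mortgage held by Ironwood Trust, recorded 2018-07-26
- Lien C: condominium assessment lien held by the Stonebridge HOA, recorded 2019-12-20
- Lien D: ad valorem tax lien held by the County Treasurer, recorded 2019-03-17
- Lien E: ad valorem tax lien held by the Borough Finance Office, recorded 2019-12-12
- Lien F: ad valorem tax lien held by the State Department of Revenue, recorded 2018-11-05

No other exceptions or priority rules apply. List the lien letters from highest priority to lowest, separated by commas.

C, B, D, F, A, E

Effective dates: A was recorded within the 60-day window, so its effective date is the deed date 2018-08-27.
As a condominium assessment lien, C is senior to every other lien.
Among the remaining liens, by effective date: B (2018-07-26), A (2018-08-27), F (2018-11-05), D (2019-03-17), E (2019-12-12).
The subordination applies — A was senior to D — so A and D swap.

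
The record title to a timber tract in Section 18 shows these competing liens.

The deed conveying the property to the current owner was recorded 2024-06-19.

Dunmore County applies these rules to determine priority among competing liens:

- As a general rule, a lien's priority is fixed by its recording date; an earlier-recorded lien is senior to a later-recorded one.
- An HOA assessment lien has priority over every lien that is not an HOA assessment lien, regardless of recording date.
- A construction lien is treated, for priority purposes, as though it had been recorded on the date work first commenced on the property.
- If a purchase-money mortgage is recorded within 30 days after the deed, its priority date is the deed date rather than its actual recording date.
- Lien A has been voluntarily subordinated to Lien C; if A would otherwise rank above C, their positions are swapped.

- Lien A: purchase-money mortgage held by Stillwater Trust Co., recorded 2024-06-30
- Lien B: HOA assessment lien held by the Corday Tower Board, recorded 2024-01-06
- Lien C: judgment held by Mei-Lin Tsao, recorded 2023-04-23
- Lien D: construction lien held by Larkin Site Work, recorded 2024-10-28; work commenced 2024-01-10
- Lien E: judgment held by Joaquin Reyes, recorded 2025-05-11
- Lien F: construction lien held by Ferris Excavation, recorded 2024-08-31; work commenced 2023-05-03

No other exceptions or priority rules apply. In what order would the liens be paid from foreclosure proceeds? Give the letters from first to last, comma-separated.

Effective dates: A was recorded within the 30-day window, so its effective date is the deed date 2024-06-19; D relates back to 2024-01-10 (work commenced); F's effective date is 2023-05-03, when work began.
As an HOA assessment lien, B is senior to every other lien.
The other liens, earliest effective date first: C (2023-04-23), F (2023-05-03), D (2024-01-10), A (2024-06-19), E (2025-05-11).
A already ranks below C; the subordination has no effect.

B, C, F, D, A, E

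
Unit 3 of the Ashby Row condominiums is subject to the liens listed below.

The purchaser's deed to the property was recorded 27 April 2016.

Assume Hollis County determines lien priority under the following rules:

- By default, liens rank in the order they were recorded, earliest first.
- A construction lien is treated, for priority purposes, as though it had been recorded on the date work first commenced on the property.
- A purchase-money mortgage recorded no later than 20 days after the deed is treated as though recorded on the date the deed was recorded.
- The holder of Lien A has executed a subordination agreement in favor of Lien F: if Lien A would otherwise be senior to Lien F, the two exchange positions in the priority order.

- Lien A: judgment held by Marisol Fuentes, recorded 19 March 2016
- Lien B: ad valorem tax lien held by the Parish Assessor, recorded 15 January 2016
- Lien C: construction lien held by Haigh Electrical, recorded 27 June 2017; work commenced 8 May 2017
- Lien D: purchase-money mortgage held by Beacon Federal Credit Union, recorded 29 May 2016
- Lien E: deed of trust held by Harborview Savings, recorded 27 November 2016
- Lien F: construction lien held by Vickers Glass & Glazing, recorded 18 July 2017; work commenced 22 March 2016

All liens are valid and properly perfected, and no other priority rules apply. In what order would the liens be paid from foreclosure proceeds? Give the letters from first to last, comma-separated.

B, F, A, D, E, C

First, effective dates: C relates back to 8 May 2017 (work commenced); D missed the 20-day window (32 days after the deed), so its recording date stands; F relates back to 22 March 2016 (work commenced).
Sorted by effective date: B (15 January 2016), A (19 March 2016), F (22 March 2016), D (29 May 2016), E (27 November 2016), C (8 May 2017).
A would otherwise be senior to F, so under the subordination agreement A and F exchange positions.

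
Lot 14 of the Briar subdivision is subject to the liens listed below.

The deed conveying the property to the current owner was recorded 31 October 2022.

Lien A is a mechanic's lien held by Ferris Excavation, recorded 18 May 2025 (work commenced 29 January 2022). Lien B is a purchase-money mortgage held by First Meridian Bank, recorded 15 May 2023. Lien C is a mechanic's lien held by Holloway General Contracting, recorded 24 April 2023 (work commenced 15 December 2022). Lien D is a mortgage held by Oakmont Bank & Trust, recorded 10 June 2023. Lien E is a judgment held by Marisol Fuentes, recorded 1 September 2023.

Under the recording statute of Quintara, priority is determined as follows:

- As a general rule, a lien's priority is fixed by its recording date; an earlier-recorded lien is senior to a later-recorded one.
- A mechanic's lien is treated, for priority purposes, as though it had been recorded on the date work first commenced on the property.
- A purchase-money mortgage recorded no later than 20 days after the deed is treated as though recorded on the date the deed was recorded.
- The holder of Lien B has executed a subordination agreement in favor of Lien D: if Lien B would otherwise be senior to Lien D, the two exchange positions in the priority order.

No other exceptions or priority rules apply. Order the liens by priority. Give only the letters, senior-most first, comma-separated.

Effective dates: A relates back to 29 January 2022 (work commenced); B was recorded 196 days after the deed — beyond 20 days — so no relation-back applies; C is treated as recorded 15 December 2022, the work-commencement date.
By effective date, earliest first: A (29 January 2022), C (15 December 2022), B (15 May 2023), D (10 June 2023), E (1 September 2023).
The subordination applies — B was senior to D — so B and D swap.

A, C, D, B, E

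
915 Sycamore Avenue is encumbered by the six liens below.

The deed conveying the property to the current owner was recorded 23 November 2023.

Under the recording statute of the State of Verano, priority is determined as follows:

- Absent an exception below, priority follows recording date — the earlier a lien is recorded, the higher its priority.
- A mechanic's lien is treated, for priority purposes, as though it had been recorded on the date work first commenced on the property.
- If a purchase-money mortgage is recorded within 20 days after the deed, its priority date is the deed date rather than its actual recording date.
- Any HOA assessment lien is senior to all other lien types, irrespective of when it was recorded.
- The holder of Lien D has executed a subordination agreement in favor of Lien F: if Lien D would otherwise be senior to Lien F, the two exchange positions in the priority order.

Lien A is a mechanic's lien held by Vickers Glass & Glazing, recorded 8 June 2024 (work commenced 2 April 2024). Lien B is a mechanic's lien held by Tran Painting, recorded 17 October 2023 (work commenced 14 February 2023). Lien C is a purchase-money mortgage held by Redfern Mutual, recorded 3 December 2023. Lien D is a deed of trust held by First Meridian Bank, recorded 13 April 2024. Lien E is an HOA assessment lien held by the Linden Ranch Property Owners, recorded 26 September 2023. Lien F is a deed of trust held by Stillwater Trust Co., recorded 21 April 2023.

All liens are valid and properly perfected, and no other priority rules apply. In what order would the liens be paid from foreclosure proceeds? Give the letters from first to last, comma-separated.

E, B, F, C, A, D

First, effective dates: A's effective date is 2 April 2024, when work began; B's effective date is 14 February 2023, when work began; C relates back to the deed date 23 November 2023.
As an HOA assessment lien, E is senior to every other lien.
Ordering the rest by effective date: B (14 February 2023), F (21 April 2023), C (23 November 2023), A (2 April 2024), D (13 April 2024).
D already ranks below F; the subordination has no effect.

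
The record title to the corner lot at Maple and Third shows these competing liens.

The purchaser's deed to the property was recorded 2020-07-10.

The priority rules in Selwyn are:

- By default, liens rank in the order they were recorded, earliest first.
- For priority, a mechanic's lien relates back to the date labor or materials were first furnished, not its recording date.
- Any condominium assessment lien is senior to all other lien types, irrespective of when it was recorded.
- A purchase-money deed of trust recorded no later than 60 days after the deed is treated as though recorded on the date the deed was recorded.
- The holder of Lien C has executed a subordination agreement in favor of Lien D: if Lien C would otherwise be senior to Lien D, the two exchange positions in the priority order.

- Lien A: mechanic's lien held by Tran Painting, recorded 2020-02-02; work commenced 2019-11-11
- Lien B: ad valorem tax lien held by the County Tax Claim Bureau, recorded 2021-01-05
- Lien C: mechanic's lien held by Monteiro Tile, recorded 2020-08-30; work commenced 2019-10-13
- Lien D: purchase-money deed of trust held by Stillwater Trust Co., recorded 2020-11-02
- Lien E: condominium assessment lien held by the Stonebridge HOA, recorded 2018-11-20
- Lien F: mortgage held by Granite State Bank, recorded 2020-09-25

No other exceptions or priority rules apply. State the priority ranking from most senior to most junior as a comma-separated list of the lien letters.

E, D, A, F, C, B

Adjusting effective dates: A relates back to 2019-11-11 (work commenced); C is treated as recorded 2019-10-13, the work-commencement date; D missed the 60-day window (115 days after the deed), so its recording date stands.
E, as a condominium assessment lien, has superpriority and ranks first.
Among the remaining liens, by effective date: C (2019-10-13), A (2019-11-11), F (2020-09-25), D (2020-11-02), B (2021-01-05).
C would otherwise be senior to D, so under the subordination agreement C and D exchange positions.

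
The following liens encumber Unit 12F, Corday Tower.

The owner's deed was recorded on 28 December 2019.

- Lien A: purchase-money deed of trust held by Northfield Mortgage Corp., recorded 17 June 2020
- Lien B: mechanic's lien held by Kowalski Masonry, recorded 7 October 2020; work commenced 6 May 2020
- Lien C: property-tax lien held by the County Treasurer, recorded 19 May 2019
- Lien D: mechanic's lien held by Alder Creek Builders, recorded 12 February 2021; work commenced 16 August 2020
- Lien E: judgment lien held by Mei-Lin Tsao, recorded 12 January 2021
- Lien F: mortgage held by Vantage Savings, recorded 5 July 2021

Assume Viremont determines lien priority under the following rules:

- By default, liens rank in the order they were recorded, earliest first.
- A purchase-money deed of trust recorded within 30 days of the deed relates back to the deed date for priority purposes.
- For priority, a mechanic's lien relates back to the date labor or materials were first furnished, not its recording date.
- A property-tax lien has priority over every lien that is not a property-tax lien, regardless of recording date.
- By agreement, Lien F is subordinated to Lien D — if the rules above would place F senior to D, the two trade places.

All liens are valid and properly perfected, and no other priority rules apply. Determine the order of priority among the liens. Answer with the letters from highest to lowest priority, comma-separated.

C, B, A, D, E, F

Effective dates after the stated exceptions: A was recorded 172 days after the deed — beyond 30 days — so no relation-back applies; B relates back to 6 May 2020 (work commenced); D relates back to 16 August 2020 (work commenced).
As a property-tax lien, C is senior to every other lien.
Among the remaining liens, by effective date: B (6 May 2020), A (17 June 2020), D (16 August 2020), E (12 January 2021), F (5 July 2021).
F already ranks below D; the subordination has no effect.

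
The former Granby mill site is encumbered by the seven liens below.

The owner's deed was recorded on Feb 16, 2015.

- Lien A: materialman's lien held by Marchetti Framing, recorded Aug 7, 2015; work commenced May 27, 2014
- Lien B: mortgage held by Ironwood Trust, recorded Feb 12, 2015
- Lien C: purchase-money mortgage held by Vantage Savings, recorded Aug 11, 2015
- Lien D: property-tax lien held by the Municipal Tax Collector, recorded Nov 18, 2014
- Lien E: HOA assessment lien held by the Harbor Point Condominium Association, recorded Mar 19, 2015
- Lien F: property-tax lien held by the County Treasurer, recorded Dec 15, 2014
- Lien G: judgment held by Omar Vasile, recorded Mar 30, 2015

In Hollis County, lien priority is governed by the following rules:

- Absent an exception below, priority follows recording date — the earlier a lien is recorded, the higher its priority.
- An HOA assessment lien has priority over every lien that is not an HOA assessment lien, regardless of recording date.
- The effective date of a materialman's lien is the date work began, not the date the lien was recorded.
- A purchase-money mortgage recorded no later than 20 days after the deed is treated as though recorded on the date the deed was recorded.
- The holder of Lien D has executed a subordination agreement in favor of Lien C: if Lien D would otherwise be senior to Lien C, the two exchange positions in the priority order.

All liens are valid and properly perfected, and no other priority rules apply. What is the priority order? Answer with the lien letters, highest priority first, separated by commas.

E, A, C, F, B, G, D

First, effective dates: A is treated as recorded May 27, 2014, the work-commencement date; C was recorded 176 days after the deed — beyond 20 days — so no relation-back applies.
E is an HOA assessment lien, so it outranks all other liens regardless of date.
The other liens, earliest effective date first: A (May 27, 2014), D (Nov 18, 2014), F (Dec 15, 2014), B (Feb 12, 2015), G (Mar 30, 2015), C (Aug 11, 2015).
Because D would otherwise rank above C, the subordination swaps them.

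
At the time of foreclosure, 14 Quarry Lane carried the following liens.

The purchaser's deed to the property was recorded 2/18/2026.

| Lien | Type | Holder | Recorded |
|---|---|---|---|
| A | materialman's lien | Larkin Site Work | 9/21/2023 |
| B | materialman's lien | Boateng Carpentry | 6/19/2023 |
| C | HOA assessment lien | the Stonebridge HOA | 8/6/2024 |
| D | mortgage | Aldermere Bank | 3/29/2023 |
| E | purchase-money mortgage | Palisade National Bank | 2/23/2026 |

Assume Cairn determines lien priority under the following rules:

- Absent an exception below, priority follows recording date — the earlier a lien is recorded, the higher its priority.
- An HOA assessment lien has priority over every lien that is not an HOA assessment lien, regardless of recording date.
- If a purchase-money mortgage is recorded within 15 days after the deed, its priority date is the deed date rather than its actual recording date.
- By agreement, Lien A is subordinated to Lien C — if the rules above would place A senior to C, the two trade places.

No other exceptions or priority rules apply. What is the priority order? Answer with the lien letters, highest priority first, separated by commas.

C, D, B, A, E

Adjusting effective dates: E's effective date is the deed date, 2/18/2026.
C is an HOA assessment lien and takes priority over every other lien.
Among the remaining liens, by effective date: D (3/29/2023), B (6/19/2023), A (9/21/2023), E (2/18/2026).
Since A is not senior to C, the subordination leaves the order unchanged.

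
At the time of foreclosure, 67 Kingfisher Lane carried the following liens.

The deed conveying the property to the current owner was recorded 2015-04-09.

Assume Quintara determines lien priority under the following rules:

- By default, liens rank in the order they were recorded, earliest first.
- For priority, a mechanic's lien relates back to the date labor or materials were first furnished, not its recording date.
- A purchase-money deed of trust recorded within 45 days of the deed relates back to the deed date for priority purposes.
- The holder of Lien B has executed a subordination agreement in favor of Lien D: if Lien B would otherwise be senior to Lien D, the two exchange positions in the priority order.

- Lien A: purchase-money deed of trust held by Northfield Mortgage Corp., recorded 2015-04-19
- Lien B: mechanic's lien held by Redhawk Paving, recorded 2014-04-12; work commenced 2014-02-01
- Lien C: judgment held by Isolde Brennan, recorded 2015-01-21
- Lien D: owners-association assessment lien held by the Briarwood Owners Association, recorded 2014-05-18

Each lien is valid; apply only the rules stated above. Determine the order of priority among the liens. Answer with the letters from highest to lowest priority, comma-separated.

D, B, C, A

First, effective dates: A's effective date is the deed date, 2015-04-09; B's effective date is 2014-02-01, when work began.
Sorted by effective date: B (2014-02-01), D (2014-05-18), C (2015-01-21), A (2015-04-09).
The subordination applies — B was senior to D — so B and D swap.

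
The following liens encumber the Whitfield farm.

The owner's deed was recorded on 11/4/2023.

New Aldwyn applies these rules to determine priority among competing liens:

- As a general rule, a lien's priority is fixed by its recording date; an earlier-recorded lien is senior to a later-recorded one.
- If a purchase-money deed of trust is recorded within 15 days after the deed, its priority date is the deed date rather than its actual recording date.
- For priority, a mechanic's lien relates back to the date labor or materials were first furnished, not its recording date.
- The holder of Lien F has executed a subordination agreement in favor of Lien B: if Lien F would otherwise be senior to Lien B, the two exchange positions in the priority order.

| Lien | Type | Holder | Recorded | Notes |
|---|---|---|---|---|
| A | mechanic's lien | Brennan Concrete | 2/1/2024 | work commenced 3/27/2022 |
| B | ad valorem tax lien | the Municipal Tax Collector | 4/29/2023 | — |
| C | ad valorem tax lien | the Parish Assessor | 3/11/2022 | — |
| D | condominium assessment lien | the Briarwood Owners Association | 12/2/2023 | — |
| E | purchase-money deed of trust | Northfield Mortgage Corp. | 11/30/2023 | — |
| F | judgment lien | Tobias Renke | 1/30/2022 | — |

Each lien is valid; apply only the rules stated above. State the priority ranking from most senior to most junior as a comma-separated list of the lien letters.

B, C, A, F, E, D

Effective dates after the stated exceptions: A is treated as recorded 3/27/2022, the work-commencement date; E was recorded 26 days after the deed — beyond 15 days — so no relation-back applies.
Ordering by effective date: F (1/30/2022), C (3/11/2022), A (3/27/2022), B (4/29/2023), E (11/30/2023), D (12/2/2023).
F would otherwise be senior to B, so under the subordination agreement F and B exchange positions.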